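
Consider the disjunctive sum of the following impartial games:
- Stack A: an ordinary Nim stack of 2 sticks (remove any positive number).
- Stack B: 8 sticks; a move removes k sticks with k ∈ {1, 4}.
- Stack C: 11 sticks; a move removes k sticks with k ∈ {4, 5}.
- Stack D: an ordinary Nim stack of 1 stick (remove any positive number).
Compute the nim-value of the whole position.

2

Stack A is a plain Nim stack of size 2, so its Grundy value is 2.
Build the Grundy sequence for stack B with g(k) = mex{g(k−s) : s ∈ {1, 4}, s ≤ k}:
k:     0  1  2  3  4  5  6  7  8
g(k):  0  1  0  1  2  0  1  0  1
So g(8) = 1.
Grundy values for stack C (subtraction set {4, 5}):
g(0) = mex{} = 0
g(1) = mex{} = 0
g(2) = mex{} = 0
g(3) = mex{} = 0
g(4) = mex{0} = 1
g(5) = mex{0} = 1
g(6) = mex{0} = 1
g(7) = mex{0} = 1
g(8) = mex{0,1} = 2
g(9) = mex{1} = 0
g(10) = mex{1} = 0
g(11) = mex{1} = 0
So g(11) = 0.
Stack D is a plain Nim stack of size 1, so its Grundy value is 1.
By the Sprague-Grundy theorem, the Grundy value of a sum of independent games is the XOR of the component values.
Combined value = 2 XOR 1 XOR 0 XOR 1 = 2.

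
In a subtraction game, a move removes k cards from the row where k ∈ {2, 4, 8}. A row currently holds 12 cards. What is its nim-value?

Grundy values for subtraction set {2, 4, 8}:
k:     0  1  2  3  4  5  6  7  8  9 10 11 12
g(k):  0  0  1  1  2  2  0  0  1  1  2  2  0
So g(12) = 0.

0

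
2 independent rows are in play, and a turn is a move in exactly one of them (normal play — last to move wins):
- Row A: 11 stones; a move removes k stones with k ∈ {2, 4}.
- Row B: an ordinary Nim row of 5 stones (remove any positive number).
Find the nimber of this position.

Build the Grundy sequence for row A with g(k) = mex{g(k−s) : s ∈ {2, 4}, s ≤ k}:
g(0) = mex{} = 0
g(1) = mex{} = 0
g(2) = mex{0} = 1
g(3) = mex{0} = 1
g(4) = mex{0,1} = 2
g(5) = mex{0,1} = 2
g(6) = mex{1,2} = 0
g(7) = mex{1,2} = 0
g(8) = mex{0,2} = 1
g(9) = mex{0,2} = 1
g(10) = mex{0,1} = 2
g(11) = mex{0,1} = 2
So g(11) = 2.
Row B is a plain Nim row of size 5, so its Grundy value is 5.
By the Sprague-Grundy theorem, the Grundy value of a sum of independent games is the XOR of the component values.
Combined value = 2 ⊕ 5 = 7.

7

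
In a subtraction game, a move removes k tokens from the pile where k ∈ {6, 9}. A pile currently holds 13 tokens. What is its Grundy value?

Compute g(0), g(1), … for moves {6, 9}:
g(0) = mex{} = 0
g(1) = mex{} = 0
g(2) = mex{} = 0
g(3) = mex{} = 0
g(4) = mex{} = 0
g(5) = mex{} = 0
g(6) = mex{0} = 1
g(7) = mex{0} = 1
g(8) = mex{0} = 1
g(9) = mex{0} = 1
g(10) = mex{0} = 1
g(11) = mex{0} = 1
g(12) = mex{0,1} = 2
g(13) = mex{0,1} = 2
So g(13) = 2.

2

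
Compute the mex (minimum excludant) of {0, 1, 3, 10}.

2

The values 0, 1 are all present; 2 is the first non-negative integer missing from the set.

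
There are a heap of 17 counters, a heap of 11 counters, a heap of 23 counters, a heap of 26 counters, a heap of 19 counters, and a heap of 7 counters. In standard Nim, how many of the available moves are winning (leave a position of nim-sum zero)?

Nim-sum: 17 ^ 11 ^ 23 ^ 26 ^ 19 ^ 7 = 3.
The overall nim-sum is X = 3. A heap of size p has a winning move iff p XOR X < p (reduce it to p XOR X).
  17: 17 XOR 3 = 18 ≥ 17 — no move.
  11: 11 XOR 3 = 8 < 11 — winning move (to 8).
  23: 23 XOR 3 = 20 < 23 — winning move (to 20).
  26: 26 XOR 3 = 25 < 26 — winning move (to 25).
  19: 19 XOR 3 = 16 < 19 — winning move (to 16).
  7: 7 XOR 3 = 4 < 7 — winning move (to 4).
That gives 5 winning moves.

5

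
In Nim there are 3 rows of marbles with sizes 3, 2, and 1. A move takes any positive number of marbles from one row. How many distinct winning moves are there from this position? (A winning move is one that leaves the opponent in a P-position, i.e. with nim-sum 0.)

In binary:
  11  (3)
  10  (2)
  01  (1)
  --
  00  (0)
The nim-sum is already 0, so every move leaves a nonzero nim-sum — there are no winning moves.

0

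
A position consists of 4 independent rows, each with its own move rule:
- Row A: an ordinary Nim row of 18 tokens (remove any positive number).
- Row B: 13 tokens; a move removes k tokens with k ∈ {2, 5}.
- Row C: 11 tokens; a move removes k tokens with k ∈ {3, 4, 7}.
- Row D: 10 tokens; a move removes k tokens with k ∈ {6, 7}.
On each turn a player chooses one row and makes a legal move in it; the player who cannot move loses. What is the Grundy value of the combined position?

Row A is a plain Nim row of size 18, so its Grundy value is 18.
For row B, compute g(0), g(1), … with moves {2, 5}:
g(0) = mex{} = 0
g(1) = mex{} = 0
g(2) = mex{0} = 1
g(3) = mex{0} = 1
g(4) = mex{1} = 0
g(5) = mex{0,1} = 2
g(6) = mex{0} = 1
g(7) = mex{1,2} = 0
g(8) = mex{1} = 0
g(9) = mex{0} = 1
g(10) = mex{0,2} = 1
g(11) = mex{1} = 0
g(12) = mex{0,1} = 2
g(13) = mex{0} = 1
So g(13) = 1.
Build the Grundy sequence for row C with g(k) = mex{g(k−s) : s ∈ {3, 4, 7}, s ≤ k}:
k:     0  1  2  3  4  5  6  7  8  9 10 11
g(k):  0  0  0  1  1  1  2  2  2  3  0  0
So g(11) = 0.
For row D, compute g(0), g(1), … with moves {6, 7}:
g(0) = mex{} = 0
g(1) = mex{} = 0
g(2) = mex{} = 0
g(3) = mex{} = 0
g(4) = mex{} = 0
g(5) = mex{} = 0
g(6) = mex{0} = 1
g(7) = mex{0} = 1
g(8) = mex{0} = 1
g(9) = mex{0} = 1
g(10) = mex{0} = 1
So g(10) = 1.
The value of a disjunctive sum is the nim-sum of the parts.
Combined value = 18 ⊕ 1 ⊕ 0 ⊕ 1 = 18.

18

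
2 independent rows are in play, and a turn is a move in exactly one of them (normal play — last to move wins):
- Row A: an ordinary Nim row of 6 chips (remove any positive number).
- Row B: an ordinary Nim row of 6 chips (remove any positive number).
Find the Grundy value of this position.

Row A is a plain Nim row of size 6, so its Grundy value is 6.
Row B is a plain Nim row of size 6, so its Grundy value is 6.
By the Sprague-Grundy theorem, the Grundy value of a sum of independent games is the XOR of the component values.
Combined value = 6 ⊕ 6 = 0.

0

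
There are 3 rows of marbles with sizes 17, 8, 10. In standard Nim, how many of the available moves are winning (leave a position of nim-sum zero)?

1

Nim-sum: 17 XOR 8 XOR 10 = 19.
The overall nim-sum is X = 19. A row of size p has a winning move iff p XOR X < p (reduce it to p XOR X).
  17: 17 XOR 19 = 2 < 17 — winning move (to 2).
  8: 8 XOR 19 = 27 ≥ 8 — no move.
  10: 10 XOR 19 = 25 ≥ 10 — no move.
That gives 1 winning move.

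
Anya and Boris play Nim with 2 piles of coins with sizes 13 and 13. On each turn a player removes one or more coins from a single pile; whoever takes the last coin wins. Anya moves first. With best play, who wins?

Compute the nim-sum pairwise:
13 ⊕ 13 = 0
The nim-sum is 0, so this is a P-position: the player to move is in a losing position under optimal play; Anya is about to move from it and so loses — Boris wins.

Boris wins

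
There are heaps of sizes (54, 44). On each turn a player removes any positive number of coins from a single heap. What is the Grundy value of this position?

Nim-sum: 54 ⊕ 44 = 26.

26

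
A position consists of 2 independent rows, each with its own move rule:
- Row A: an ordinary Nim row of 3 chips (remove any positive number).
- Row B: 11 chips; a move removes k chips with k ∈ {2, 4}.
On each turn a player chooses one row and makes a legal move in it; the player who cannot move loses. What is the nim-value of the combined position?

1

Row A is a plain Nim row of size 3, so its Grundy value is 3.
Grundy values for row B (subtraction set {2, 4}):
g(0) = mex{} = 0
g(1) = mex{} = 0
g(2) = mex{0} = 1
g(3) = mex{0} = 1
g(4) = mex{0,1} = 2
g(5) = mex{0,1} = 2
g(6) = mex{1,2} = 0
g(7) = mex{1,2} = 0
g(8) = mex{0,2} = 1
g(9) = mex{0,2} = 1
g(10) = mex{0,1} = 2
g(11) = mex{0,1} = 2
So g(11) = 2.
The value of a disjunctive sum is the nim-sum of the parts.
Combined value = 3 XOR 2 = 1.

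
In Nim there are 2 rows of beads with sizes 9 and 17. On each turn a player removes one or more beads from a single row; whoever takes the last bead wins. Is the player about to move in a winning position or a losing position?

Write each in binary and XOR column by column:
  01001  (9)
  10001  (17)
  -----
  11000  (24)
The nim-sum is 24 ≠ 0, so this is an N-position: the player to move can win.

Winning position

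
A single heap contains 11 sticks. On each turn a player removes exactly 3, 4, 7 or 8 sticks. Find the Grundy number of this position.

0

Grundy values for subtraction set {3, 4, 7, 8}:
g(0) = mex{} = 0
g(1) = mex{} = 0
g(2) = mex{} = 0
g(3) = mex{0} = 1
g(4) = mex{0} = 1
g(5) = mex{0} = 1
g(6) = mex{0,1} = 2
g(7) = mex{0,1} = 2
g(8) = mex{0,1} = 2
g(9) = mex{0,1,2} = 3
g(10) = mex{0,1,2} = 3
g(11) = mex{1,2} = 0
So g(11) = 0.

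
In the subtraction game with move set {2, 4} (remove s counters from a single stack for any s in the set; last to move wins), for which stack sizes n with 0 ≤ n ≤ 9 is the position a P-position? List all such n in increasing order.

Build the Grundy sequence with g(k) = mex{g(k−s) : s ∈ {2, 4}, s ≤ k}:
g(0) = mex{} = 0
g(1) = mex{} = 0
g(2) = mex{0} = 1
g(3) = mex{0} = 1
g(4) = mex{0,1} = 2
g(5) = mex{0,1} = 2
g(6) = mex{1,2} = 0
g(7) = mex{1,2} = 0
g(8) = mex{0,2} = 1
g(9) = mex{0,2} = 1
The P-positions (g = 0) in 0..9 are 0, 1, 6, 7.

0, 1, 6, 7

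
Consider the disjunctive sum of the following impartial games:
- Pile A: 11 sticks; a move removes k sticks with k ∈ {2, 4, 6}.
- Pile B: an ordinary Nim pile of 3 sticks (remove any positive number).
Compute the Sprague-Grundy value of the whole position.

For pile A, compute g(0), g(1), … with moves {2, 4, 6}:
k:     0  1  2  3  4  5  6  7  8  9 10 11
g(k):  0  0  1  1  2  2  3  3  0  0  1  1
So g(11) = 1.
Pile B is a plain Nim pile of size 3, so its Grundy value is 3.
The value of a disjunctive sum is the nim-sum of the parts.
Combined value = 1 XOR 3 = 2.

2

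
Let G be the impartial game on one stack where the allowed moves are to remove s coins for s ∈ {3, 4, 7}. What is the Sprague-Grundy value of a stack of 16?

2

Compute g(0), g(1), … for moves {3, 4, 7}:
k:     0  1  2  3  4  5  6  7  8  9 10 11 12 13 14 15 16
g(k):  0  0  0  1  1  1  2  2  2  3  0  0  0  1  1  1  2
So g(16) = 2.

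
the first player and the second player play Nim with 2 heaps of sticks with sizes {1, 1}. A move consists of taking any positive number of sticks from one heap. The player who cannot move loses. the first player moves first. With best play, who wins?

the second player wins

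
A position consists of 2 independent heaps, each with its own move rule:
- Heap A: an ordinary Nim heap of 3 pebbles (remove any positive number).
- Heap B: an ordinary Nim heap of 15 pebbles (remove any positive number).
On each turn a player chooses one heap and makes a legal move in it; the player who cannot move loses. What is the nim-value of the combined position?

12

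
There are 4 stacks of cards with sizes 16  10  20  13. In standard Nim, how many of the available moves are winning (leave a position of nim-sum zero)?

Nim-sum: 16 XOR 10 XOR 20 XOR 13 = 3.
The overall nim-sum is X = 3. A stack of size p has a winning move iff p XOR X < p (reduce it to p XOR X).
  16: 16 XOR 3 = 19 ≥ 16 — no move.
  10: 10 XOR 3 = 9 < 10 — winning move (to 9).
  20: 20 XOR 3 = 23 ≥ 20 — no move.
  13: 13 XOR 3 = 14 ≥ 13 — no move.
That gives 1 winning move.

1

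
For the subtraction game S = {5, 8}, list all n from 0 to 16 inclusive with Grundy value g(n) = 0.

0, 1, 2, 3, 4, 13, 14, 15, 16

Grundy values for subtraction set {5, 8}:
k:     0  1  2  3  4  5  6  7  8  9 10 11 12 13 14 15 16
g(k):  0  0  0  0  0  1  1  1  1  1  2  2  2  0  0  0  0
The P-positions (g = 0) in 0..16 are 0, 1, 2, 3, 4, 13, 14, 15, 16.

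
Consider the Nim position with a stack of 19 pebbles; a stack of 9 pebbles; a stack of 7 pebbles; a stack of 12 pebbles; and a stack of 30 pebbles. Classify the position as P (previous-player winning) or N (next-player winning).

N-position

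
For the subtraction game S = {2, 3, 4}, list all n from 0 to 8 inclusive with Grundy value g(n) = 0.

0, 1, 6, 7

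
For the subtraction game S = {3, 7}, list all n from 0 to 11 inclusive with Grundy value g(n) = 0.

0, 1, 2, 6, 10, 11

Grundy values for subtraction set {3, 7}:
g(0) = mex{} = 0
g(1) = mex{} = 0
g(2) = mex{} = 0
g(3) = mex{0} = 1
g(4) = mex{0} = 1
g(5) = mex{0} = 1
g(6) = mex{1} = 0
g(7) = mex{0,1} = 2
g(8) = mex{0,1} = 2
g(9) = mex{0} = 1
g(10) = mex{1,2} = 0
g(11) = mex{1,2} = 0
The P-positions (g = 0) in 0..11 are 0, 1, 2, 6, 10, 11.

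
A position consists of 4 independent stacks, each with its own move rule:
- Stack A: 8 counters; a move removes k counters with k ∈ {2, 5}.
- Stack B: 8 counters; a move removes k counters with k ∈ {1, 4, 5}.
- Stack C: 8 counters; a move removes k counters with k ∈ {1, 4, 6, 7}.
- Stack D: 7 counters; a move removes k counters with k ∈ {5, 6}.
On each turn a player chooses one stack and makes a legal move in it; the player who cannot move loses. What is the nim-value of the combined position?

2

Build the Grundy sequence for stack A with g(k) = mex{g(k−s) : s ∈ {2, 5}, s ≤ k}:
g(0) = mex{} = 0
g(1) = mex{} = 0
g(2) = mex{0} = 1
g(3) = mex{0} = 1
g(4) = mex{1} = 0
g(5) = mex{0,1} = 2
g(6) = mex{0} = 1
g(7) = mex{1,2} = 0
g(8) = mex{1} = 0
So g(8) = 0.
For stack B, compute g(0), g(1), … with moves {1, 4, 5}:
k:     0  1  2  3  4  5  6  7  8
g(k):  0  1  0  1  2  3  2  3  0
So g(8) = 0.
Grundy values for stack C (subtraction set {1, 4, 6, 7}):
k:     0  1  2  3  4  5  6  7  8
g(k):  0  1  0  1  2  0  1  2  3
So g(8) = 3.
Build the Grundy sequence for stack D with g(k) = mex{g(k−s) : s ∈ {5, 6}, s ≤ k}:
k:     0  1  2  3  4  5  6  7
g(k):  0  0  0  0  0  1  1  1
So g(7) = 1.
The value of a disjunctive sum is the nim-sum of the parts.
Combined value = 0 ⊕ 0 ⊕ 3 ⊕ 1 = 2.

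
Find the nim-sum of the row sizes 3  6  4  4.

5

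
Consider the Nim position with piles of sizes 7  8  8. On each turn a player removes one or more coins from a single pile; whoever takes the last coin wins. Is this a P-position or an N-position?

N-position

Nim-sum: 7 ^ 8 ^ 8 = 7.
The nim-sum is 7 ≠ 0, so this is an N-position: the player to move can win.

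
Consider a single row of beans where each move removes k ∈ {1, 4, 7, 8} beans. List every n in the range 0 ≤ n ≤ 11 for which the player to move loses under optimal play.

0, 2, 5, 11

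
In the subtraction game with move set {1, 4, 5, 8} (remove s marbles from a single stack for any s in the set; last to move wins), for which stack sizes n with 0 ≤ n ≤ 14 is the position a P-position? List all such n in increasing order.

Grundy values for subtraction set {1, 4, 5, 8}:
k:     0  1  2  3  4  5  6  7  8  9 10 11 12 13 14
g(k):  0  1  0  1  2  3  2  3  4  0  1  0  1  2  3
The P-positions (g = 0) in 0..14 are 0, 2, 9, 11.

0, 2, 9, 11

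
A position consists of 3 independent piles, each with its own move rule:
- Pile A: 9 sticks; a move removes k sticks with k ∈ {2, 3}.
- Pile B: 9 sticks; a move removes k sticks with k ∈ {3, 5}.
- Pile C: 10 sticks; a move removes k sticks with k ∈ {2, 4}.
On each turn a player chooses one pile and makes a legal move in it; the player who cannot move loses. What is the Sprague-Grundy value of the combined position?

0

Build the Grundy sequence for pile A with g(k) = mex{g(k−s) : s ∈ {2, 3}, s ≤ k}:
g(0) = mex{} = 0
g(1) = mex{} = 0
g(2) = mex{0} = 1
g(3) = mex{0} = 1
g(4) = mex{0,1} = 2
g(5) = mex{1} = 0
g(6) = mex{1,2} = 0
g(7) = mex{0,2} = 1
g(8) = mex{0} = 1
g(9) = mex{0,1} = 2
So g(9) = 2.
Build the Grundy sequence for pile B with g(k) = mex{g(k−s) : s ∈ {3, 5}, s ≤ k}:
g(0) = mex{} = 0
g(1) = mex{} = 0
g(2) = mex{} = 0
g(3) = mex{0} = 1
g(4) = mex{0} = 1
g(5) = mex{0} = 1
g(6) = mex{0,1} = 2
g(7) = mex{0,1} = 2
g(8) = mex{1} = 0
g(9) = mex{1,2} = 0
So g(9) = 0.
For pile C, compute g(0), g(1), … with moves {2, 4}:
k:     0  1  2  3  4  5  6  7  8  9 10
g(k):  0  0  1  1  2  2  0  0  1  1  2
So g(10) = 2.
By the Sprague-Grundy theorem, the Grundy value of a sum of independent games is the XOR of the component values.
Combined value = 2 XOR 0 XOR 2 = 0.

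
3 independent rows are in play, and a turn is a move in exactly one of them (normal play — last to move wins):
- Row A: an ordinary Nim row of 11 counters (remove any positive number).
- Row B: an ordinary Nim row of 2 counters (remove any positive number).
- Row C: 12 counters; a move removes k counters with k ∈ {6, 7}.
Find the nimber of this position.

11

Row A is a plain Nim row of size 11, so its Grundy value is 11.
Row B is a plain Nim row of size 2, so its Grundy value is 2.
For row C, compute g(0), g(1), … with moves {6, 7}:
k:     0  1  2  3  4  5  6  7  8  9 10 11 12
g(k):  0  0  0  0  0  0  1  1  1  1  1  1  2
So g(12) = 2.
By the Sprague-Grundy theorem, the Grundy value of a sum of independent games is the XOR of the component values.
Combined value = 11 ⊕ 2 ⊕ 2 = 11.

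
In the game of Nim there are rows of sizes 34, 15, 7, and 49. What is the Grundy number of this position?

27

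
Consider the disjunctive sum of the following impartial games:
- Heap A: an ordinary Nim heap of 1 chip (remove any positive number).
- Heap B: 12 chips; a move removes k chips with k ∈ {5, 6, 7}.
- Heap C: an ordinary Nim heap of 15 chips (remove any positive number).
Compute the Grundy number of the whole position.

Heap A is a plain Nim heap of size 1, so its Grundy value is 1.
For heap B, compute g(0), g(1), … with moves {5, 6, 7}:
g(0) = mex{} = 0
g(1) = mex{} = 0
g(2) = mex{} = 0
g(3) = mex{} = 0
g(4) = mex{} = 0
g(5) = mex{0} = 1
g(6) = mex{0} = 1
g(7) = mex{0} = 1
g(8) = mex{0} = 1
g(9) = mex{0} = 1
g(10) = mex{0,1} = 2
g(11) = mex{0,1} = 2
g(12) = mex{1} = 0
So g(12) = 0.
Heap C is a plain Nim heap of size 15, so its Grundy value is 15.
By the Sprague-Grundy theorem, the Grundy value of a sum of independent games is the XOR of the component values.
Combined value = 1 ⊕ 0 ⊕ 15 = 14.

14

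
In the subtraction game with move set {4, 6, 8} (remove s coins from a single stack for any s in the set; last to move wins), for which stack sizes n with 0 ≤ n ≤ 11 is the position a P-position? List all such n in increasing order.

0, 1, 2, 3

Grundy values for subtraction set {4, 6, 8}:
g(0) = mex{} = 0
g(1) = mex{} = 0
g(2) = mex{} = 0
g(3) = mex{} = 0
g(4) = mex{0} = 1
g(5) = mex{0} = 1
g(6) = mex{0} = 1
g(7) = mex{0} = 1
g(8) = mex{0,1} = 2
g(9) = mex{0,1} = 2
g(10) = mex{0,1} = 2
g(11) = mex{0,1} = 2
The P-positions (g = 0) in 0..11 are 0, 1, 2, 3.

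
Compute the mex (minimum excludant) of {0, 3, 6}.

0 is in the set but 1 is not, so the mex is 1.

1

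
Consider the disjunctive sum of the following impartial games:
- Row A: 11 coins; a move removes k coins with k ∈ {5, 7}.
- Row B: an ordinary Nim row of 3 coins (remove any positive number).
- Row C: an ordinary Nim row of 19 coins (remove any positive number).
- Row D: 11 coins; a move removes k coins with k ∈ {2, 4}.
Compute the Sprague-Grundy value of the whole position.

16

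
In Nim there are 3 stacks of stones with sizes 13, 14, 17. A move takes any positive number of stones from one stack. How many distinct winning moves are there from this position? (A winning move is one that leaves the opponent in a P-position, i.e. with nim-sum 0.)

1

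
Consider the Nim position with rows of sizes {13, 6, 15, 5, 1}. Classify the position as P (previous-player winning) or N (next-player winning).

In binary:
  1101  (13)
  0110  (6)
  1111  (15)
  0101  (5)
  0001  (1)
  ----
  0000  (0)
The nim-sum is 0, so this is a P-position: the player to move is in a losing position under optimal play.

P-position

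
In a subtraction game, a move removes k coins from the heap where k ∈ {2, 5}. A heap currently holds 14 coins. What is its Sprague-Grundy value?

0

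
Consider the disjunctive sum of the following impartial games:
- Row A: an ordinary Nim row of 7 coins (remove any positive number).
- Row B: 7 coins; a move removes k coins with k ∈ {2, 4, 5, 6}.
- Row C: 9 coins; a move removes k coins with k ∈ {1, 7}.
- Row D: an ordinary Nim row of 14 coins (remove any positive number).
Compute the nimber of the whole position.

11

Row A is a plain Nim row of size 7, so its Grundy value is 7.
For row B, compute g(0), g(1), … with moves {2, 4, 5, 6}:
g(0) = mex{} = 0
g(1) = mex{} = 0
g(2) = mex{0} = 1
g(3) = mex{0} = 1
g(4) = mex{0,1} = 2
g(5) = mex{0,1} = 2
g(6) = mex{0,1,2} = 3
g(7) = mex{0,1,2} = 3
So g(7) = 3.
For row C, compute g(0), g(1), … with moves {1, 7}:
k:     0  1  2  3  4  5  6  7  8  9
g(k):  0  1  0  1  0  1  0  1  0  1
So g(9) = 1.
Row D is a plain Nim row of size 14, so its Grundy value is 14.
By the Sprague-Grundy theorem, the Grundy value of a sum of independent games is the XOR of the component values.
Combined value = 7 XOR 3 XOR 1 XOR 14 = 11.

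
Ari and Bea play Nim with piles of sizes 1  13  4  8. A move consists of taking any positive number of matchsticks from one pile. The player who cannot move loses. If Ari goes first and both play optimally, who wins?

Bea wins

Nim-sum: 1 ^ 13 ^ 4 ^ 8 = 0.
The nim-sum is 0, so this is a P-position: the player to move is in a losing position under optimal play; Ari is about to move from it and so loses — Bea wins.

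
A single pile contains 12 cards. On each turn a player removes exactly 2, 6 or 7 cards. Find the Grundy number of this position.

Grundy values for subtraction set {2, 6, 7}:
k:     0  1  2  3  4  5  6  7  8  9 10 11 12
g(k):  0  0  1  1  0  0  1  1  2  0  3  1  2
So g(12) = 2.

2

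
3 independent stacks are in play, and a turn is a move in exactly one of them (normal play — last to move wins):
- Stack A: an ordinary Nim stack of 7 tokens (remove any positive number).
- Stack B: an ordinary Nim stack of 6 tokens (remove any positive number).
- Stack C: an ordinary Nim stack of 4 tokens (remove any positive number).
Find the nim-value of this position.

Stack A is a plain Nim stack of size 7, so its Grundy value is 7.
Stack B is a plain Nim stack of size 6, so its Grundy value is 6.
Stack C is a plain Nim stack of size 4, so its Grundy value is 4.
The value of a disjunctive sum is the nim-sum of the parts.
Combined value = 7 ⊕ 6 ⊕ 4 = 5.

5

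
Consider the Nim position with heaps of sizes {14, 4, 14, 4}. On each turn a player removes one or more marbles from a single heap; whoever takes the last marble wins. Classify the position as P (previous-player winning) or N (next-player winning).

Write each in binary and XOR column by column:
  1110  (14)
  0100  (4)
  1110  (14)
  0100  (4)
  ----
  0000  (0)
The nim-sum is 0, so this is a P-position: the player to move is in a losing position under optimal play.

P-position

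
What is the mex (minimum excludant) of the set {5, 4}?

0

0 is not in the set, so the mex is 0.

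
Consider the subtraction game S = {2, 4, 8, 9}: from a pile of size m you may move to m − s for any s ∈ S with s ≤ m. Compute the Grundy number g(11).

2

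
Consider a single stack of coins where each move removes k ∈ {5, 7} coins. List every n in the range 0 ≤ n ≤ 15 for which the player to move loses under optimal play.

0, 1, 2, 3, 4, 12, 13, 14, 15

Compute g(0), g(1), … for moves {5, 7}:
k:     0  1  2  3  4  5  6  7  8  9 10 11 12 13 14 15
g(k):  0  0  0  0  0  1  1  1  1  1  2  2  0  0  0  0
The P-positions (g = 0) in 0..15 are 0, 1, 2, 3, 4, 12, 13, 14, 15.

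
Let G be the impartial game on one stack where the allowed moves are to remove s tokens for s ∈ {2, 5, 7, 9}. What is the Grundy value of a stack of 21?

Grundy values for subtraction set {2, 5, 7, 9}:
k:     0  1  2  3  4  5  6  7  8  9 10 11 12 13 14 15 16 17 18 19 20 21
g(k):  0  0  1  1  0  2  1  3  2  2  3  3  0  4  1  0  0  1  1  2  2  3
So g(21) = 3.

3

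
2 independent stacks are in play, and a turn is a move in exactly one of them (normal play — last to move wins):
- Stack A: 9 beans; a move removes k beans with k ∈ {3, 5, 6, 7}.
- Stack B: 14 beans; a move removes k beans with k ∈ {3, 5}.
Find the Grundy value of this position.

For stack A, compute g(0), g(1), … with moves {3, 5, 6, 7}:
g(0) = mex{} = 0
g(1) = mex{} = 0
g(2) = mex{} = 0
g(3) = mex{0} = 1
g(4) = mex{0} = 1
g(5) = mex{0} = 1
g(6) = mex{0,1} = 2
g(7) = mex{0,1} = 2
g(8) = mex{0,1} = 2
g(9) = mex{0,1,2} = 3
So g(9) = 3.
Build the Grundy sequence for stack B with g(k) = mex{g(k−s) : s ∈ {3, 5}, s ≤ k}:
k:     0  1  2  3  4  5  6  7  8  9 10 11 12 13 14
g(k):  0  0  0  1  1  1  2  2  0  0  0  1  1  1  2
So g(14) = 2.
By the Sprague-Grundy theorem, the Grundy value of a sum of independent games is the XOR of the component values.
Combined value = 3 ⊕ 2 = 1.

1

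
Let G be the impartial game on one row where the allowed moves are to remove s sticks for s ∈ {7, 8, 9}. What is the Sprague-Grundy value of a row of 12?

Compute g(0), g(1), … for moves {7, 8, 9}:
k:     0  1  2  3  4  5  6  7  8  9 10 11 12
g(k):  0  0  0  0  0  0  0  1  1  1  1  1  1
So g(12) = 1.

1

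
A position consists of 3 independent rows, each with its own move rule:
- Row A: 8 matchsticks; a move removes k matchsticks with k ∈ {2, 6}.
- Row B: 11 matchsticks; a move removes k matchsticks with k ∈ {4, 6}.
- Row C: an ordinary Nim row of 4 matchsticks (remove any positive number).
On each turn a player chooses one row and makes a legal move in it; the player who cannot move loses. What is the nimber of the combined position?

Build the Grundy sequence for row A with g(k) = mex{g(k−s) : s ∈ {2, 6}, s ≤ k}:
g(0) = mex{} = 0
g(1) = mex{} = 0
g(2) = mex{0} = 1
g(3) = mex{0} = 1
g(4) = mex{1} = 0
g(5) = mex{1} = 0
g(6) = mex{0} = 1
g(7) = mex{0} = 1
g(8) = mex{1} = 0
So g(8) = 0.
For row B, compute g(0), g(1), … with moves {4, 6}:
g(0) = mex{} = 0
g(1) = mex{} = 0
g(2) = mex{} = 0
g(3) = mex{} = 0
g(4) = mex{0} = 1
g(5) = mex{0} = 1
g(6) = mex{0} = 1
g(7) = mex{0} = 1
g(8) = mex{0,1} = 2
g(9) = mex{0,1} = 2
g(10) = mex{1} = 0
g(11) = mex{1} = 0
So g(11) = 0.
Row C is a plain Nim row of size 4, so its Grundy value is 4.
By the Sprague-Grundy theorem, the Grundy value of a sum of independent games is the XOR of the component values.
Combined value = 0 XOR 0 XOR 4 = 4.

4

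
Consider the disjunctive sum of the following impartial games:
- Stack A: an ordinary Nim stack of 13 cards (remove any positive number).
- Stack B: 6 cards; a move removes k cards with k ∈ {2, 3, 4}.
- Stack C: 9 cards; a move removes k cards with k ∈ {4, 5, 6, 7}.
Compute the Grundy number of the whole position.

Stack A is a plain Nim stack of size 13, so its Grundy value is 13.
Build the Grundy sequence for stack B with g(k) = mex{g(k−s) : s ∈ {2, 3, 4}, s ≤ k}:
k:     0  1  2  3  4  5  6
g(k):  0  0  1  1  2  2  0
So g(6) = 0.
For stack C, compute g(0), g(1), … with moves {4, 5, 6, 7}:
g(0) = mex{} = 0
g(1) = mex{} = 0
g(2) = mex{} = 0
g(3) = mex{} = 0
g(4) = mex{0} = 1
g(5) = mex{0} = 1
g(6) = mex{0} = 1
g(7) = mex{0} = 1
g(8) = mex{0,1} = 2
g(9) = mex{0,1} = 2
So g(9) = 2.
The value of a disjunctive sum is the nim-sum of the parts.
Combined value = 13 XOR 0 XOR 2 = 15.

15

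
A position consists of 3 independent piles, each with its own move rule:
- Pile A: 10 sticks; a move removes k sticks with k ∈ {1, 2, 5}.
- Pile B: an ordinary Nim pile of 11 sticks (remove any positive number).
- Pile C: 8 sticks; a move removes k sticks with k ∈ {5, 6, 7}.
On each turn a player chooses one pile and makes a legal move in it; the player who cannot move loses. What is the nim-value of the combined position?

11

Build the Grundy sequence for pile A with g(k) = mex{g(k−s) : s ∈ {1, 2, 5}, s ≤ k}:
g(0) = mex{} = 0
g(1) = mex{0} = 1
g(2) = mex{0,1} = 2
g(3) = mex{1,2} = 0
g(4) = mex{0,2} = 1
g(5) = mex{0,1} = 2
g(6) = mex{1,2} = 0
g(7) = mex{0,2} = 1
g(8) = mex{0,1} = 2
g(9) = mex{1,2} = 0
g(10) = mex{0,2} = 1
So g(10) = 1.
Pile B is a plain Nim pile of size 11, so its Grundy value is 11.
Build the Grundy sequence for pile C with g(k) = mex{g(k−s) : s ∈ {5, 6, 7}, s ≤ k}:
g(0) = mex{} = 0
g(1) = mex{} = 0
g(2) = mex{} = 0
g(3) = mex{} = 0
g(4) = mex{} = 0
g(5) = mex{0} = 1
g(6) = mex{0} = 1
g(7) = mex{0} = 1
g(8) = mex{0} = 1
So g(8) = 1.
The value of a disjunctive sum is the nim-sum of the parts.
Combined value = 1 XOR 11 XOR 1 = 11.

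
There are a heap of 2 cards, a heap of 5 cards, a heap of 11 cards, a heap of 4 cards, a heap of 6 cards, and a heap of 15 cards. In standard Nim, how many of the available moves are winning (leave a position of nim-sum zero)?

Nim-sum: 2 ^ 5 ^ 11 ^ 4 ^ 6 ^ 15 = 1.
The overall nim-sum is X = 1. A heap of size p has a winning move iff p XOR X < p (reduce it to p XOR X).
  2: 2 XOR 1 = 3 ≥ 2 — no move.
  5: 5 XOR 1 = 4 < 5 — winning move (to 4).
  11: 11 XOR 1 = 10 < 11 — winning move (to 10).
  4: 4 XOR 1 = 5 ≥ 4 — no move.
  6: 6 XOR 1 = 7 ≥ 6 — no move.
  15: 15 XOR 1 = 14 < 15 — winning move (to 14).
That gives 3 winning moves.

3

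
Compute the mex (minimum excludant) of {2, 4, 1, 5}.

0

0 is not in the set, so the mex is 0.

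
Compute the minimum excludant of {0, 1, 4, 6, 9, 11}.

2

The values 0, 1 are all present; 2 is the first non-negative integer missing from the set.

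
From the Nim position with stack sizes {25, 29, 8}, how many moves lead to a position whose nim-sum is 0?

Write each in binary and XOR column by column:
  11001  (25)
  11101  (29)
  01000  (8)
  -----
  01100  (12)
The overall nim-sum is X = 12. A stack of size p has a winning move iff p XOR X < p (reduce it to p XOR X).
  25: 25 XOR 12 = 21 < 25 — winning move (to 21).
  29: 29 XOR 12 = 17 < 29 — winning move (to 17).
  8: 8 XOR 12 = 4 < 8 — winning move (to 4).
That gives 3 winning moves.

3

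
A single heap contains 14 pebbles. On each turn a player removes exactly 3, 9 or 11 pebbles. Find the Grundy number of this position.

0

Compute g(0), g(1), … for moves {3, 9, 11}:
g(0) = mex{} = 0
g(1) = mex{} = 0
g(2) = mex{} = 0
g(3) = mex{0} = 1
g(4) = mex{0} = 1
g(5) = mex{0} = 1
g(6) = mex{1} = 0
g(7) = mex{1} = 0
g(8) = mex{1} = 0
g(9) = mex{0} = 1
g(10) = mex{0} = 1
g(11) = mex{0} = 1
g(12) = mex{0,1} = 2
g(13) = mex{0,1} = 2
g(14) = mex{1} = 0
So g(14) = 0.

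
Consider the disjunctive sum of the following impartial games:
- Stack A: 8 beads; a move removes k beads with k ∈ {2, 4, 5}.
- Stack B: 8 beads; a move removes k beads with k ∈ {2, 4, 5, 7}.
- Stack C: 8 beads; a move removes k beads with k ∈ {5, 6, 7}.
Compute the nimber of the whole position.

5

For stack A, compute g(0), g(1), … with moves {2, 4, 5}:
k:     0  1  2  3  4  5  6  7  8
g(k):  0  0  1  1  2  2  3  0  0
So g(8) = 0.
For stack B, compute g(0), g(1), … with moves {2, 4, 5, 7}:
g(0) = mex{} = 0
g(1) = mex{} = 0
g(2) = mex{0} = 1
g(3) = mex{0} = 1
g(4) = mex{0,1} = 2
g(5) = mex{0,1} = 2
g(6) = mex{0,1,2} = 3
g(7) = mex{0,1,2} = 3
g(8) = mex{0,1,2,3} = 4
So g(8) = 4.
Build the Grundy sequence for stack C with g(k) = mex{g(k−s) : s ∈ {5, 6, 7}, s ≤ k}:
k:     0  1  2  3  4  5  6  7  8
g(k):  0  0  0  0  0  1  1  1  1
So g(8) = 1.
By the Sprague-Grundy theorem, the Grundy value of a sum of independent games is the XOR of the component values.
Combined value = 0 XOR 4 XOR 1 = 5.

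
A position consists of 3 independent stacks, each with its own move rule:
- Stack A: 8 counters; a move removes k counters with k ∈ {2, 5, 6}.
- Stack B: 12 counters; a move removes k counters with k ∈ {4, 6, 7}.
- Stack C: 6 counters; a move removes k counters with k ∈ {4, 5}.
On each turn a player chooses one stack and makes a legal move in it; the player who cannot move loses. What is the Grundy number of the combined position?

1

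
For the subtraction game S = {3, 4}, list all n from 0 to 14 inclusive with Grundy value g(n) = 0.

0, 1, 2, 7, 8, 9, 14

Compute g(0), g(1), … for moves {3, 4}:
g(0) = mex{} = 0
g(1) = mex{} = 0
g(2) = mex{} = 0
g(3) = mex{0} = 1
g(4) = mex{0} = 1
g(5) = mex{0} = 1
g(6) = mex{0,1} = 2
g(7) = mex{1} = 0
g(8) = mex{1} = 0
g(9) = mex{1,2} = 0
g(10) = mex{0,2} = 1
g(11) = mex{0} = 1
g(12) = mex{0} = 1
g(13) = mex{0,1} = 2
g(14) = mex{1} = 0
The P-positions (g = 0) in 0..14 are 0, 1, 2, 7, 8, 9, 14.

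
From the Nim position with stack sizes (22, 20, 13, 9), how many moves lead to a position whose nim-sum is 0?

Nim-sum: 22 ^ 20 ^ 13 ^ 9 = 6.
The overall nim-sum is X = 6. A stack of size p has a winning move iff p XOR X < p (reduce it to p XOR X).
  22: 22 XOR 6 = 16 < 22 — winning move (to 16).
  20: 20 XOR 6 = 18 < 20 — winning move (to 18).
  13: 13 XOR 6 = 11 < 13 — winning move (to 11).
  9: 9 XOR 6 = 15 ≥ 9 — no move.
That gives 3 winning moves.

3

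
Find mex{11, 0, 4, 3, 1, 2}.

The values 0, 1, 2, 3, 4 are all present; 5 is the first non-negative integer missing from the set.

5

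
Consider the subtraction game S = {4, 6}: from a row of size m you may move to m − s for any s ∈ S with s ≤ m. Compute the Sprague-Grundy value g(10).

Build the Grundy sequence with g(k) = mex{g(k−s) : s ∈ {4, 6}, s ≤ k}:
g(0) = mex{} = 0
g(1) = mex{} = 0
g(2) = mex{} = 0
g(3) = mex{} = 0
g(4) = mex{0} = 1
g(5) = mex{0} = 1
g(6) = mex{0} = 1
g(7) = mex{0} = 1
g(8) = mex{0,1} = 2
g(9) = mex{0,1} = 2
g(10) = mex{1} = 0
So g(10) = 0.

0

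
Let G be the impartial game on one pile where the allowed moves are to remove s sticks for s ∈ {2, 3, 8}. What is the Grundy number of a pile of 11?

0

Grundy values for subtraction set {2, 3, 8}:
k:     0  1  2  3  4  5  6  7  8  9 10 11
g(k):  0  0  1  1  2  0  0  1  1  2  0  0
So g(11) = 0.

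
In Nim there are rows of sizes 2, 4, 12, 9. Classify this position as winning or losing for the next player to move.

Compute the nim-sum pairwise:
2 XOR 4 = 6
6 XOR 12 = 10
10 XOR 9 = 3
The nim-sum is 3 ≠ 0, so this is an N-position: the player to move can win.

Winning position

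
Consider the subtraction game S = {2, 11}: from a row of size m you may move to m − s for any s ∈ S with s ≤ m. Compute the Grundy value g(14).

Build the Grundy sequence with g(k) = mex{g(k−s) : s ∈ {2, 11}, s ≤ k}:
k:     0  1  2  3  4  5  6  7  8  9 10 11 12 13 14
g(k):  0  0  1  1  0  0  1  1  0  0  1  1  2  0  0
So g(14) = 0.

0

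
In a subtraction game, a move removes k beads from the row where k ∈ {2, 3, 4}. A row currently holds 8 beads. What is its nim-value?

1

Grundy values for subtraction set {2, 3, 4}:
k:     0  1  2  3  4  5  6  7  8
g(k):  0  0  1  1  2  2  0  0  1
So g(8) = 1.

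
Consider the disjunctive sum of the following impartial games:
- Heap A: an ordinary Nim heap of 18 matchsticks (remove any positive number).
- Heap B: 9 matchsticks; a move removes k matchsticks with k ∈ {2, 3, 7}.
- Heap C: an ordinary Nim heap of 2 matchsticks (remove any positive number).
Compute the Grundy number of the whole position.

Heap A is a plain Nim heap of size 18, so its Grundy value is 18.
For heap B, compute g(0), g(1), … with moves {2, 3, 7}:
g(0) = mex{} = 0
g(1) = mex{} = 0
g(2) = mex{0} = 1
g(3) = mex{0} = 1
g(4) = mex{0,1} = 2
g(5) = mex{1} = 0
g(6) = mex{1,2} = 0
g(7) = mex{0,2} = 1
g(8) = mex{0} = 1
g(9) = mex{0,1} = 2
So g(9) = 2.
Heap C is a plain Nim heap of size 2, so its Grundy value is 2.
By the Sprague-Grundy theorem, the Grundy value of a sum of independent games is the XOR of the component values.
Combined value = 18 XOR 2 XOR 2 = 18.

18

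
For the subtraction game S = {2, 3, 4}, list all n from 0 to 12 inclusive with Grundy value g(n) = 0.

0, 1, 6, 7, 12

Compute g(0), g(1), … for moves {2, 3, 4}:
k:     0  1  2  3  4  5  6  7  8  9 10 11 12
g(k):  0  0  1  1  2  2  0  0  1  1  2  2  0
The P-positions (g = 0) in 0..12 are 0, 1, 6, 7, 12.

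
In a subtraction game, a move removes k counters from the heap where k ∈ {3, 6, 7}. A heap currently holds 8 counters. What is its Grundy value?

Build the Grundy sequence with g(k) = mex{g(k−s) : s ∈ {3, 6, 7}, s ≤ k}:
k:     0  1  2  3  4  5  6  7  8
g(k):  0  0  0  1  1  1  2  2  2
So g(8) = 2.

2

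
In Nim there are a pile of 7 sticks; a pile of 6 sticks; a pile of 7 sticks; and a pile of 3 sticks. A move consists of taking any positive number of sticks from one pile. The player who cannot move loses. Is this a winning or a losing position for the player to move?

Winning position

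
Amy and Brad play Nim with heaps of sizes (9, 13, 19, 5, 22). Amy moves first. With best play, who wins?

Nim-sum: 9 ⊕ 13 ⊕ 19 ⊕ 5 ⊕ 22 = 4.
The nim-sum is 4 ≠ 0, so this is an N-position: the player to move can win; Amy has a winning move.

Amy wins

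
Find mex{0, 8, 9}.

1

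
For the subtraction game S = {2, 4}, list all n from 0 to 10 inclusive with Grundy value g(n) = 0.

Compute g(0), g(1), … for moves {2, 4}:
g(0) = mex{} = 0
g(1) = mex{} = 0
g(2) = mex{0} = 1
g(3) = mex{0} = 1
g(4) = mex{0,1} = 2
g(5) = mex{0,1} = 2
g(6) = mex{1,2} = 0
g(7) = mex{1,2} = 0
g(8) = mex{0,2} = 1
g(9) = mex{0,2} = 1
g(10) = mex{0,1} = 2
The P-positions (g = 0) in 0..10 are 0, 1, 6, 7.

0, 1, 6, 7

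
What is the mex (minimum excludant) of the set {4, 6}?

0 is not in the set, so the mex is 0.

0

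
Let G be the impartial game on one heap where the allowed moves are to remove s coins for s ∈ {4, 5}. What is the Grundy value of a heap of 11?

0

Build the Grundy sequence with g(k) = mex{g(k−s) : s ∈ {4, 5}, s ≤ k}:
k:     0  1  2  3  4  5  6  7  8  9 10 11
g(k):  0  0  0  0  1  1  1  1  2  0  0  0
So g(11) = 0.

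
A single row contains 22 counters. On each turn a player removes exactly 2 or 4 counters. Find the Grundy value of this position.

Grundy values for subtraction set {2, 4}:
k:     0  1  2  3  4  5  6  7  8  9 10 11 12 13 14 15 16 17 18 19 20 21 22
g(k):  0  0  1  1  2  2  0  0  1  1  2  2  0  0  1  1  2  2  0  0  1  1  2
So g(22) = 2.

2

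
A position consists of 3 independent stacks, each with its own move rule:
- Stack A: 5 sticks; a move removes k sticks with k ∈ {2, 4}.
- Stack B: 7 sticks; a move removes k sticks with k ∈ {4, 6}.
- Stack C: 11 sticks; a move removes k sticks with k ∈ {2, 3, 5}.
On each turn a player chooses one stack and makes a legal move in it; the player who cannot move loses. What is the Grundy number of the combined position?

For stack A, compute g(0), g(1), … with moves {2, 4}:
g(0) = mex{} = 0
g(1) = mex{} = 0
g(2) = mex{0} = 1
g(3) = mex{0} = 1
g(4) = mex{0,1} = 2
g(5) = mex{0,1} = 2
So g(5) = 2.
For stack B, compute g(0), g(1), … with moves {4, 6}:
g(0) = mex{} = 0
g(1) = mex{} = 0
g(2) = mex{} = 0
g(3) = mex{} = 0
g(4) = mex{0} = 1
g(5) = mex{0} = 1
g(6) = mex{0} = 1
g(7) = mex{0} = 1
So g(7) = 1.
Grundy values for stack C (subtraction set {2, 3, 5}):
k:     0  1  2  3  4  5  6  7  8  9 10 11
g(k):  0  0  1  1  2  2  3  0  0  1  1  2
So g(11) = 2.
The value of a disjunctive sum is the nim-sum of the parts.
Combined value = 2 ⊕ 1 ⊕ 2 = 1.

1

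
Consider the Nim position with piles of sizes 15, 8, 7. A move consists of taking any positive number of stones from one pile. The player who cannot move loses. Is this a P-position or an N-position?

P-position

Compute the nim-sum pairwise:
15 XOR 8 = 7
7 XOR 7 = 0
The nim-sum is 0, so this is a P-position: the player to move is in a losing position under optimal play.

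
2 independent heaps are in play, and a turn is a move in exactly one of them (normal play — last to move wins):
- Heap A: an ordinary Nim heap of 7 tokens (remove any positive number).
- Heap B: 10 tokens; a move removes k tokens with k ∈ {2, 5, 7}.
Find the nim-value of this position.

Heap A is a plain Nim heap of size 7, so its Grundy value is 7.
For heap B, compute g(0), g(1), … with moves {2, 5, 7}:
g(0) = mex{} = 0
g(1) = mex{} = 0
g(2) = mex{0} = 1
g(3) = mex{0} = 1
g(4) = mex{1} = 0
g(5) = mex{0,1} = 2
g(6) = mex{0} = 1
g(7) = mex{0,1,2} = 3
g(8) = mex{0,1} = 2
g(9) = mex{0,1,3} = 2
g(10) = mex{1,2} = 0
So g(10) = 0.
The value of a disjunctive sum is the nim-sum of the parts.
Combined value = 7 XOR 0 = 7.

7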